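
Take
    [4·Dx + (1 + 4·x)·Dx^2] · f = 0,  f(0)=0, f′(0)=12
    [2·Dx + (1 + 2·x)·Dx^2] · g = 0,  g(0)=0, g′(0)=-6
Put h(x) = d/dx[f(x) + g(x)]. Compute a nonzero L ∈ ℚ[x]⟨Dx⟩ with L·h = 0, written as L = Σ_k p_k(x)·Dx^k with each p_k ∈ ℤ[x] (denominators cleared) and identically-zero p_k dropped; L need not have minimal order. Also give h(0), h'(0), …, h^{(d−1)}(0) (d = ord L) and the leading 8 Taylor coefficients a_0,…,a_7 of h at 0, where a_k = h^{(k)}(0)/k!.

L = 16 + (12 + 32·x)·Dx + (1 + 6·x + 8·x^2)·Dx^2  (order 2).
h: a_k = 6, -36, 168, -720, 2976, -12096, 48768, -195840, …
ICs: h(0) = 6, h′(0) = -36.

f: a_k = 0, 12, -24, 64, -192, 3072/5, -2048, 49152/7, …
g: a_k = 0, -6, 6, -8, 12, -96/5, 32, -384/7, …
L₀ := lclm(L_f,L_g); ord L₀ ≤ 2+2.
h₀' ⇒ L via d/dx closure of L₀.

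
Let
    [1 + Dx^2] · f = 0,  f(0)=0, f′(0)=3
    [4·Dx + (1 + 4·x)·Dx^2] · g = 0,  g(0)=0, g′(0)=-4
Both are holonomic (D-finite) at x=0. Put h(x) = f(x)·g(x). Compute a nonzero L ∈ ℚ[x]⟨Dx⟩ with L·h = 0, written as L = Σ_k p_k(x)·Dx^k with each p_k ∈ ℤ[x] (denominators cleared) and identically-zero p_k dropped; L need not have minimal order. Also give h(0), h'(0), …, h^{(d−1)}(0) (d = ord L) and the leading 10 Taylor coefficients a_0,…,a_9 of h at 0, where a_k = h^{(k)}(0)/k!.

L = (-147 - 144·x - 224·x^2 + 256·x^3 + 256·x^4) + (-56 - 160·x + 384·x^2 + 512·x^3)·Dx + (-150 - 160·x - 192·x^2 + 512·x^3 + 512·x^4)·Dx^2 + (-56 - 160·x + 384·x^2 + 512·x^3)·Dx^3 + (-3 - 16·x + 32·x^2 + 256·x^3 + 256·x^4)·Dx^4  (order 4).
h: a_k = 0, 0, -12, 24, -62, 188, -3623/6, 10081/5, -581267/84, 1017923/42, …
ICs: h(0) = 0, h′(0) = 0, h′′(0) = -24, h′′′(0) = 144.

f: a_k = 0, 3, 0, -1/2, 0, 1/40, 0, -1/1680, 0, 1/120960, …
g: a_k = 0, -4, 8, -64/3, 64, -1024/5, 2048/3, -16384/7, 8192, -262144/9, …
L₀ := L_f ⊗_s L_g (sym. prod.), ord ≤ 4.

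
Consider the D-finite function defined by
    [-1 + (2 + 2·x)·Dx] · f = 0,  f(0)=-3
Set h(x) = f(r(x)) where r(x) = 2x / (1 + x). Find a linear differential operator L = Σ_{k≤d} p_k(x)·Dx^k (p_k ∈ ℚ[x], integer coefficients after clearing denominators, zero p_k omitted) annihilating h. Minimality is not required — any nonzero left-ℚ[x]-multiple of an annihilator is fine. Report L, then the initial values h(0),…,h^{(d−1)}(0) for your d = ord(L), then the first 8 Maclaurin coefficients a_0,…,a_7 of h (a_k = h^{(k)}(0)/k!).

f: a_k = -3, -3/2, 3/8, -3/16, 15/128, -21/256, 63/1024, -99/2048, …
Change of var in L_f (x↦r) gives L₀.
L = -1 + (1 + 4·x + 3·x^2)·Dx  (order 1).
h: a_k = -3, -3, 9/2, -15/2, 111/8, -225/8, 981/16, -2259/16, …
ICs: h(0) = -3.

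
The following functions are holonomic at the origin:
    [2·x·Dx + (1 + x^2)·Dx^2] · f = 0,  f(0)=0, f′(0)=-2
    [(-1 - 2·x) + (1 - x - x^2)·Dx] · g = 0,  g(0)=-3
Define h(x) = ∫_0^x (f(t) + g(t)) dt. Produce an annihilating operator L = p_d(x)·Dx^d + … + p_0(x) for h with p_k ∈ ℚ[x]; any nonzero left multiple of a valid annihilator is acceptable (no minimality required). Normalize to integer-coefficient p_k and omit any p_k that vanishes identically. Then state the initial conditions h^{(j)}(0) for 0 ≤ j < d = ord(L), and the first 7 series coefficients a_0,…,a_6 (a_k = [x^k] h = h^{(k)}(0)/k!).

L = (4 - 16·x - 64·x^2 - 72·x^3 - 66·x^4 - 6·x^6)·Dx^2 + (-10 - 24·x - 28·x^2 - 60·x^3 - 65·x^4 - 50·x^5 - 3·x^6 - 6·x^7)·Dx^3 + (2 + 2·x + 2·x^2 - 8·x^3 - 5·x^4 - 11·x^5 - 6·x^6 - x^7 - x^8)·Dx^4  (order 4).
h: a_k = 0, -3, -5/2, -2, -25/12, -3, -61/15, …
ICs: h(0) = 0, h′(0) = -3, h′′(0) = -5, h′′′(0) = -12.

f: a_k = 0, -2, 0, 2/3, 0, -2/5, 0, …
g: a_k = -3, -3, -6, -9, -15, -24, -39, …
h₀=f+g: left-lcm gives L₀, ord ≤ 3.
∫: right-multiply L₀ by Dx.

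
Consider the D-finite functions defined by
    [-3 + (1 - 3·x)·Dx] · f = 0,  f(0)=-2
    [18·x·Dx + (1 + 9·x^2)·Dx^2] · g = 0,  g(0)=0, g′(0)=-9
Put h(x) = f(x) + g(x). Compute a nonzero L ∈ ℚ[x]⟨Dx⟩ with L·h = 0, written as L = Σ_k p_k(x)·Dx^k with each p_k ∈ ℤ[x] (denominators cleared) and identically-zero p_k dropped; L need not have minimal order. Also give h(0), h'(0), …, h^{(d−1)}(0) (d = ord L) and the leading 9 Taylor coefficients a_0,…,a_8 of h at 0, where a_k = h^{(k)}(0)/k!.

f: a_k = -2, -6, -18, -54, -162, -486, -1458, -4374, -13122, …
g: a_k = 0, -9, 0, 27, 0, -729/5, 0, 6561/7, 0, …
Weyl lclm of L_f,L_g ⇒ L₀ (ord ≤ 3).
L = (-18 + 216·x + 486·x^2)·Dx + (12 - 18·x + 108·x^2 + 486·x^3)·Dx^2 + (-1 + 81·x^4)·Dx^3  (order 3).
h: a_k = -2, -15, -18, -27, -162, -3159/5, -1458, -24057/7, -13122, …
ICs: h(0) = -2, h′(0) = -15, h′′(0) = -36.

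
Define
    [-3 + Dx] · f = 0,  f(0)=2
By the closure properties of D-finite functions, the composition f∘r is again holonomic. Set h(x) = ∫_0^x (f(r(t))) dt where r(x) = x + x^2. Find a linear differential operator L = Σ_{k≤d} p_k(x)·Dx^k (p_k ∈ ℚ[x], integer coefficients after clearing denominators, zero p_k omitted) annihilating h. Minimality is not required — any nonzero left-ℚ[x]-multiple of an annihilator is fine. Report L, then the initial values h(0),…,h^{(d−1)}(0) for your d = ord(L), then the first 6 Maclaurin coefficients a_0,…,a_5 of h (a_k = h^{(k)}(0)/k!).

f: a_k = 2, 6, 9, 9, 27/4, 81/20, …
h₀=f(r): pull back L_f along r ⇒ L₀.
h=∫h₀ ⇒ L = L₀·Dx.
L = (-3 - 6·x)·Dx + Dx^2  (order 2).
h: a_k = 0, 2, 3, 5, 27/4, 171/20, …
ICs: h(0) = 0, h′(0) = 2.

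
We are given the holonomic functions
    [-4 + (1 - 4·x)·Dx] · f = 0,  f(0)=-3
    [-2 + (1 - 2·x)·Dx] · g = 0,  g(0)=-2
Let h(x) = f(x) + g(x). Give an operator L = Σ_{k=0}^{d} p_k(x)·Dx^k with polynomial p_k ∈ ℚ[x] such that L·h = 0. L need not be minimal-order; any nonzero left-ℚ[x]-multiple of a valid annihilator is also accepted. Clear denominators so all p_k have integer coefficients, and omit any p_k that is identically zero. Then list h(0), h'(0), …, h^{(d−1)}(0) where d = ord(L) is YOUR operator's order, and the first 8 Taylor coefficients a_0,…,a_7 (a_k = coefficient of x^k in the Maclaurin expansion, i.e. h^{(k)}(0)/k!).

L = -16 + (12 - 32·x)·Dx + (-1 + 6·x - 8·x^2)·Dx^2  (order 2).
h: a_k = -5, -16, -56, -208, -800, -3136, -12416, -49408, …
ICs: h(0) = -5, h′(0) = -16.

f: a_k = -3, -12, -48, -192, -768, -3072, -12288, -49152, …
g: a_k = -2, -4, -8, -16, -32, -64, -128, -256, …
Weyl lclm of L_f,L_g ⇒ L₀ (ord ≤ 2).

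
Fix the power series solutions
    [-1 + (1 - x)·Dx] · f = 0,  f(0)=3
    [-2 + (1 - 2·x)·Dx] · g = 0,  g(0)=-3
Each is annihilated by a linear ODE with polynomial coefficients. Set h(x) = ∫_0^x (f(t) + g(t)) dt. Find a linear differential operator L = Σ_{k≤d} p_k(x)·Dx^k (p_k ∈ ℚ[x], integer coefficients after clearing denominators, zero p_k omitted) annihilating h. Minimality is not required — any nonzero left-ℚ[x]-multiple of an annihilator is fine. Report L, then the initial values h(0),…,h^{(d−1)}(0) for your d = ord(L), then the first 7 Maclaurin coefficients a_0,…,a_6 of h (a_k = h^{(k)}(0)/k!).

f: a_k = 3, 3, 3, 3, 3, 3, 3, …
g: a_k = -3, -6, -12, -24, -48, -96, -192, …
Sum ⇒ L₀ = lclm(L_f,L_g) in ℚ(x)⟨Dx⟩.
∫: right-multiply L₀ by Dx.
L = -4·Dx + (6 - 8·x)·Dx^2 + (-1 + 3·x - 2·x^2)·Dx^3  (order 3).
h: a_k = 0, 0, -3/2, -3, -21/4, -9, -31/2, …
ICs: h(0) = 0, h′(0) = 0, h′′(0) = -3.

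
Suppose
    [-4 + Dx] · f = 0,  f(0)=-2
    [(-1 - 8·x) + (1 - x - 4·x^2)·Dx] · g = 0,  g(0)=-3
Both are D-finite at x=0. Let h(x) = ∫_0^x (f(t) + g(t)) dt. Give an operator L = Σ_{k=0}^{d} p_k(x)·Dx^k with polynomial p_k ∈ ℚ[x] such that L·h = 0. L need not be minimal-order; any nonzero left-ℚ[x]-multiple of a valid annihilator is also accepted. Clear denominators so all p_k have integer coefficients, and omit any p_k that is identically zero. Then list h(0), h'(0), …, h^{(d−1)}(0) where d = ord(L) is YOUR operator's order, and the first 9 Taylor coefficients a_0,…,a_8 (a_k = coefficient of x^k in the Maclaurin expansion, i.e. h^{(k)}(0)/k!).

L = (24 - 16·x + 576·x^2 + 512·x^3)·Dx + (6 - 56·x - 208·x^2 + 128·x^3 + 256·x^4)·Dx^2 + (-3 + 15·x + 16·x^2 - 64·x^3 - 64·x^4)·Dx^3  (order 3).
h: a_k = 0, -5, -11/2, -31/3, -145/12, -65/3, -3181/90, -24947/315, -418793/2520, …
ICs: h(0) = 0, h′(0) = -5, h′′(0) = -11.

f: a_k = -2, -8, -16, -64/3, -64/3, -256/15, -512/45, -2048/315, -1024/315, …
g: a_k = -3, -3, -15, -27, -87, -195, -543, -1323, -3495, …
Sum ⇒ L₀ = lclm(L_f,L_g) in ℚ(x)⟨Dx⟩.
∫: right-multiply L₀ by Dx.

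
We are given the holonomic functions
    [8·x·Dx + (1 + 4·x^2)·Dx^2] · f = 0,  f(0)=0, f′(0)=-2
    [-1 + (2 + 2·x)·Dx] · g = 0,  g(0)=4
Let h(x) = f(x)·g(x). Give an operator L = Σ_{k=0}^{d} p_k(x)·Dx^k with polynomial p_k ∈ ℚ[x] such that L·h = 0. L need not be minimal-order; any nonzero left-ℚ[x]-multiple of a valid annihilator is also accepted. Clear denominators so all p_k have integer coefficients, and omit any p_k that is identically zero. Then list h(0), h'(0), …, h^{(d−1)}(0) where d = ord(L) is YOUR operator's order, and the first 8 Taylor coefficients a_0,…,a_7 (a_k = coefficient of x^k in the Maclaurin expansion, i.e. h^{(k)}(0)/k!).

L = (3 - 16·x - 4·x^2) + (-4 + 28·x + 48·x^2 + 16·x^3)·Dx + (4 + 8·x + 20·x^2 + 32·x^3 + 16·x^4)·Dx^2  (order 2).
h: a_k = 0, -8, -4, 35/3, 29/6, -6389/240, -5929/480, 1022653/13440, …
ICs: h(0) = 0, h′(0) = -8.

f: a_k = 0, -2, 0, 8/3, 0, -32/5, 0, 128/7, …
g: a_k = 4, 2, -1/2, 1/4, -5/32, 7/64, -21/256, 33/512, …
Product ⇒ symmetric product L₀, ord ≤ 2.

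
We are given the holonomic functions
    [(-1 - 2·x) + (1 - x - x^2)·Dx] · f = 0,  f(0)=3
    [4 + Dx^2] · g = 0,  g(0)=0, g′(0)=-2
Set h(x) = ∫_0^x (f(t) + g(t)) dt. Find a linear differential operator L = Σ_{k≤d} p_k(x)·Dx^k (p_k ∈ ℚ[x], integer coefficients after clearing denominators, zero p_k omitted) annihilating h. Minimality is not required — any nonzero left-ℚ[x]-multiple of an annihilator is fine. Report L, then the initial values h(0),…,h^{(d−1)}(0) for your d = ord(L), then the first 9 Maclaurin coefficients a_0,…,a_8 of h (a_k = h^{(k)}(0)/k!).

L = (44 + 96·x + 32·x^2 + 48·x^3 + 40·x^4 + 16·x^5)·Dx + (-16 + 20·x + 8·x^2 - 16·x^3 + 12·x^4 + 24·x^5 + 8·x^6)·Dx^2 + (11 + 24·x + 8·x^2 + 12·x^3 + 10·x^4 + 4·x^5)·Dx^3 + (-4 + 5·x + 2·x^2 - 4·x^3 + 3·x^4 + 6·x^5 + 2·x^6)·Dx^4  (order 4).
h: a_k = 0, 3, 1/2, 2, 31/12, 3, 178/45, 39/7, 19853/2520, …
ICs: h(0) = 0, h′(0) = 3, h′′(0) = 1, h′′′(0) = 12.

f: a_k = 3, 3, 6, 9, 15, 24, 39, 63, 102, …
g: a_k = 0, -2, 0, 4/3, 0, -4/15, 0, 8/315, 0, …
h₀=f+g: left-lcm gives L₀, ord ≤ 3.
Integrate: L := L₀·Dx.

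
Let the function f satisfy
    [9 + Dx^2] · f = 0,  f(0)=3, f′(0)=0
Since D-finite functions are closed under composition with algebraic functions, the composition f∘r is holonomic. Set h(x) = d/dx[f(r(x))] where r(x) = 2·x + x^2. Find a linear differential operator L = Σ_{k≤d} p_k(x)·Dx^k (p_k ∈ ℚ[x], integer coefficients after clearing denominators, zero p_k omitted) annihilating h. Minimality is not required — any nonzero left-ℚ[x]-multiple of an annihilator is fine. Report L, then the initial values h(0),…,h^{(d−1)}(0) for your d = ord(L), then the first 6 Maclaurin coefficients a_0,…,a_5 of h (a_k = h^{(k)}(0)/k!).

L = (39 + 144·x + 216·x^2 + 144·x^3 + 36·x^4) + (-3 - 3·x)·Dx + (1 + 2·x + x^2)·Dx^2  (order 2).
h: a_k = 0, -108, -162, 594, 1620, 1458/5, …
ICs: h(0) = 0, h′(0) = -108.

f: a_k = 3, 0, -27/2, 0, 81/8, 0, …
h₀=f(r): pull back L_f along r ⇒ L₀.
h₀' ⇒ L via d/dx closure of L₀.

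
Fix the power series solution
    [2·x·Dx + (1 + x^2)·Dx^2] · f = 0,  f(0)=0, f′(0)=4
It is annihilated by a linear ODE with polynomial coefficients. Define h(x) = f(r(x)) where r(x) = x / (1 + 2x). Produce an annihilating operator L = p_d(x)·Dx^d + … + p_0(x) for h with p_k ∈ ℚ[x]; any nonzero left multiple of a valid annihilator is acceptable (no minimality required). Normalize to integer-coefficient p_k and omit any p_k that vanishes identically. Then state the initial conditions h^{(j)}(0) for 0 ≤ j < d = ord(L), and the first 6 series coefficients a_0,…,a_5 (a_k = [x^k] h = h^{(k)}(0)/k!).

L = (4 + 10·x)·Dx + (1 + 4·x + 5·x^2)·Dx^2  (order 2).
h: a_k = 0, 4, -8, 44/3, -24, 164/5, …
ICs: h(0) = 0, h′(0) = 4.

f: a_k = 0, 4, 0, -4/3, 0, 4/5, …
h₀=f(r): pull back L_f along r ⇒ L₀.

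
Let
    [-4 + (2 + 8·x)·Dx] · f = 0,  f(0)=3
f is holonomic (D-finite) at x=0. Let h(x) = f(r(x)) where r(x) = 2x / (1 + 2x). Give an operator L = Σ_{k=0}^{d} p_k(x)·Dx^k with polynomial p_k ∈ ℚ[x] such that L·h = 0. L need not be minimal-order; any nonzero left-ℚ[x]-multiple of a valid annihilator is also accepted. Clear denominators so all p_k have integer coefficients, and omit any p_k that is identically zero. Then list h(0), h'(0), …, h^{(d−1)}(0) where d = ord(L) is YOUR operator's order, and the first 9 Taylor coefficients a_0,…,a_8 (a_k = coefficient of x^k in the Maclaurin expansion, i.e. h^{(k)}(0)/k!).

L = -4 + (1 + 12·x + 20·x^2)·Dx  (order 1).
h: a_k = 3, 12, -48, 240, -1440, 9792, -72192, 561408, -4531200, …
ICs: h(0) = 3.

f: a_k = 3, 6, -6, 12, -30, 84, -252, 792, -2574, …
L₀ from L_f via x↦r, Dx↦r'^{-1}Dx.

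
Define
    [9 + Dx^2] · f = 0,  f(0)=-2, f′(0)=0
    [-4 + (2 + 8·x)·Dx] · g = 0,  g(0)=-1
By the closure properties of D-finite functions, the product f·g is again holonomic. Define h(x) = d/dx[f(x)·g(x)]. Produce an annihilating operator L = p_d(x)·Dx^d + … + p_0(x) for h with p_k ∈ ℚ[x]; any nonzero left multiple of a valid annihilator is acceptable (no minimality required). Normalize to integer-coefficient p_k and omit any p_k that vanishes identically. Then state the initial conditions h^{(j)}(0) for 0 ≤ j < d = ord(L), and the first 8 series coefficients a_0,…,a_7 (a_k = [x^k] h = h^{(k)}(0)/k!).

L = (131 + 1392·x + 4512·x^2 + 6912·x^3 + 6912·x^4) + (4 - 80·x - 576·x^2 - 768·x^3)·Dx + (7 + 80·x + 352·x^2 + 768·x^3 + 768·x^4)·Dx^2  (order 2).
h: a_k = 4, -26, -30, 19, 335/2, -11223/20, 41853/20, -2291799/280, …
ICs: h(0) = 4, h′(0) = -26.

f: a_k = -2, 0, 9, 0, -27/4, 0, 81/40, 0, …
g: a_k = -1, -2, 2, -4, 10, -28, 84, -264, …
Product ⇒ symmetric product L₀, ord ≤ 2.
Differentiate: ansatz ord ≤ ord L₀ ⇒ L.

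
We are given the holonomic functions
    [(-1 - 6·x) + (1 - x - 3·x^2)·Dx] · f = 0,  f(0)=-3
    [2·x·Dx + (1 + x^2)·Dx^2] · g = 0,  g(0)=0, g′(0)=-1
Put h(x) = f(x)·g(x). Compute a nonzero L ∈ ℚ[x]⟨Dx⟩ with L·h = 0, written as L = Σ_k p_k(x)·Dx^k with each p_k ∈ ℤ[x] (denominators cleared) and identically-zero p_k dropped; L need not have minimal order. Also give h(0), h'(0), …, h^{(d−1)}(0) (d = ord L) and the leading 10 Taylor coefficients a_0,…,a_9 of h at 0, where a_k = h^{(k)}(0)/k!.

f: a_k = -3, -3, -12, -21, -57, -120, -291, -651, -1524, -3477, …
g: a_k = 0, -1, 0, 1/3, 0, -1/5, 0, 1/7, 0, -1/9, …
f·g: L₀ = L_f ⊗_s L_g, ord ≤ 1·2.
L = (6 + 2·x + 18·x^2) + (2 + 10·x + 4·x^2 + 18·x^3)·Dx + (-1 + x + 2·x^2 + x^3 + 3·x^4)·Dx^2  (order 2).
h: a_k = 0, 3, 3, 11, 20, 268/5, 568/5, 9589/35, 21517/35, 150887/105, …
ICs: h(0) = 0, h′(0) = 3.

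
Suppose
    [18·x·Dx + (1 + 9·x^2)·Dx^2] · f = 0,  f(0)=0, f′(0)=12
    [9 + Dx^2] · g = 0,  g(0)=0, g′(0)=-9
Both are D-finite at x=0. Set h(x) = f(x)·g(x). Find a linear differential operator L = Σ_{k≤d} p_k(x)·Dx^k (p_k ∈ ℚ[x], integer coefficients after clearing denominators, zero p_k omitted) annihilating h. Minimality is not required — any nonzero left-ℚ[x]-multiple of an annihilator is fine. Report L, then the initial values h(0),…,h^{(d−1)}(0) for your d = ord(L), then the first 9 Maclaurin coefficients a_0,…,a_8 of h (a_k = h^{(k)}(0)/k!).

L = (810 + 18954·x^2 + 72171·x^4 + 236196·x^6 + 531441·x^8) + (972·x + 14580·x^3 + 78732·x^5 + 236196·x^7)·Dx + (108 + 2592·x^2 + 13122·x^4 + 52488·x^6 + 118098·x^8)·Dx^2 + (108·x + 1620·x^3 + 8748·x^5 + 26244·x^7)·Dx^3 + (2 + 54·x^2 + 567·x^4 + 2916·x^6 + 6561·x^8)·Dx^4  (order 4).
h: a_k = 0, 0, -108, 0, 486, 0, -4617/2, 0, 282123/20, …
ICs: h(0) = 0, h′(0) = 0, h′′(0) = -216, h′′′(0) = 0.

f: a_k = 0, 12, 0, -36, 0, 972/5, 0, -8748/7, 0, …
g: a_k = 0, -9, 0, 27/2, 0, -243/40, 0, 729/560, 0, …
Sym-product of L_f,L_g gives L₀ (≤ ord 4).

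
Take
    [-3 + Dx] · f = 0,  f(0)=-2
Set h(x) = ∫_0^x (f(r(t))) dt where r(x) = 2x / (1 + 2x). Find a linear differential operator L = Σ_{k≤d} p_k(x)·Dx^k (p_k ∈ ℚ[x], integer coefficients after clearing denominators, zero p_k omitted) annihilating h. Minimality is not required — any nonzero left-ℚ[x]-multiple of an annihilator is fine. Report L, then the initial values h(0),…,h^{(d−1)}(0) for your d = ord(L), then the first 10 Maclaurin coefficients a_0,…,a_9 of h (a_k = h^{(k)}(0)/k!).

f: a_k = -2, -6, -9, -9, -27/4, -81/20, -81/40, -243/280, -729/2240, -243/2240, …
Change of var in L_f (x↦r) gives L₀.
h=∫₀ˣh₀: take L = L₀·Dx.
L = -6·Dx + (1 + 4·x + 4·x^2)·Dx^2  (order 2).
h: a_k = 0, -2, -6, -4, 6, -12/5, -28/5, 552/35, -822/35, 2164/105, …
ICs: h(0) = 0, h′(0) = -2.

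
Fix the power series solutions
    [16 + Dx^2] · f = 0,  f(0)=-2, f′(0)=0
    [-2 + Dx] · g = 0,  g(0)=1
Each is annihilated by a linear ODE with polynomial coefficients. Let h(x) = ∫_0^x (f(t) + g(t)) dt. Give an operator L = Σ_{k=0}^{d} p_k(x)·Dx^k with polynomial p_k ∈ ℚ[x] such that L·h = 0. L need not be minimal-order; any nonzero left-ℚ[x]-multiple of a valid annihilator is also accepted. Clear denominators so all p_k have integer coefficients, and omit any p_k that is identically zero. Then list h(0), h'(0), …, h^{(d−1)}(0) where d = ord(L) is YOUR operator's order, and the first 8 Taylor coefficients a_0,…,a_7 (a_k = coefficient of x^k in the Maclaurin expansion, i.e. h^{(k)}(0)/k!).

L = -32·Dx + 16·Dx^2 - 2·Dx^3 + Dx^4  (order 4).
h: a_k = 0, -1, 1, 6, 1/3, -62/15, 2/45, 172/105, …
ICs: h(0) = 0, h′(0) = -1, h′′(0) = 2, h′′′(0) = 36.

f: a_k = -2, 0, 16, 0, -64/3, 0, 512/45, 0, …
g: a_k = 1, 2, 2, 4/3, 2/3, 4/15, 4/45, 8/315, …
Weyl lclm of L_f,L_g ⇒ L₀ (ord ≤ 3).
∫: right-multiply L₀ by Dx.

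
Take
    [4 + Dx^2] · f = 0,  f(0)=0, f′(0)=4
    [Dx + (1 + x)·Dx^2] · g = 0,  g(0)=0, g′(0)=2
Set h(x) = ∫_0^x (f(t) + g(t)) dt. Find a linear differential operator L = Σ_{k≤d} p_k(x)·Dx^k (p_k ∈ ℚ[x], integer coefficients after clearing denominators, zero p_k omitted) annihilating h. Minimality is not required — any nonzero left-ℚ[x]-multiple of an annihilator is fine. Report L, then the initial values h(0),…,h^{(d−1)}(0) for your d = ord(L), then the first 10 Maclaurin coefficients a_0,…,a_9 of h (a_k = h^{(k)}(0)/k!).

f: a_k = 0, 4, 0, -8/3, 0, 8/15, 0, -16/315, 0, 8/2835, …
g: a_k = 0, 2, -1, 2/3, -1/2, 2/5, -1/3, 2/7, -1/4, 2/9, …
f+g: L₀ = lclm(L_f,L_g), ord ≤ 2+2.
h=∫h₀ ⇒ L = L₀·Dx.
L = (20 + 16·x + 8·x^2)·Dx^2 + (12 + 28·x + 24·x^2 + 8·x^3)·Dx^3 + (5 + 4·x + 2·x^2)·Dx^4 + (3 + 7·x + 6·x^2 + 2·x^3)·Dx^5  (order 5).
h: a_k = 0, 0, 3, -1/3, -1/2, -1/10, 7/45, -1/21, 37/1260, -1/36, …
ICs: h(0) = 0, h′(0) = 0, h′′(0) = 6, h′′′(0) = -2, h′′′′(0) = -12.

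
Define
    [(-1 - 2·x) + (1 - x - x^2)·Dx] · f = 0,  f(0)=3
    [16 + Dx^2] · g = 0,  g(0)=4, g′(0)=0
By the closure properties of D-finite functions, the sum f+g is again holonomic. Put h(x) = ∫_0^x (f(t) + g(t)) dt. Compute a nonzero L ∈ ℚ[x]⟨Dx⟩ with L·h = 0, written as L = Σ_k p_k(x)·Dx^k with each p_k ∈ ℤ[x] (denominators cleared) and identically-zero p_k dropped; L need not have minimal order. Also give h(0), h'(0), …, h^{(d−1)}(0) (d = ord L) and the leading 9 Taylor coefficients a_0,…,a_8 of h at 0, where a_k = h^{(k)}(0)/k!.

f: a_k = 3, 3, 6, 9, 15, 24, 39, 63, 102, …
g: a_k = 4, 0, -32, 0, 128/3, 0, -1024/45, 0, 2048/315, …
Weyl lclm of L_f,L_g ⇒ L₀ (ord ≤ 3).
∫: right-multiply L₀ by Dx.
L = (272 + 384·x - 352·x^2 + 192·x^3 + 640·x^4 + 256·x^5)·Dx + (-160 + 368·x + 32·x^2 - 544·x^3 + 48·x^4 + 384·x^5 + 128·x^6)·Dx^2 + (17 + 24·x - 22·x^2 + 12·x^3 + 40·x^4 + 16·x^5)·Dx^3 + (-10 + 23·x + 2·x^2 - 34·x^3 + 3·x^4 + 24·x^5 + 8·x^6)·Dx^4  (order 4).
h: a_k = 0, 7, 3/2, -26/3, 9/4, 173/15, 4, 731/315, 63/8, …
ICs: h(0) = 0, h′(0) = 7, h′′(0) = 3, h′′′(0) = -52.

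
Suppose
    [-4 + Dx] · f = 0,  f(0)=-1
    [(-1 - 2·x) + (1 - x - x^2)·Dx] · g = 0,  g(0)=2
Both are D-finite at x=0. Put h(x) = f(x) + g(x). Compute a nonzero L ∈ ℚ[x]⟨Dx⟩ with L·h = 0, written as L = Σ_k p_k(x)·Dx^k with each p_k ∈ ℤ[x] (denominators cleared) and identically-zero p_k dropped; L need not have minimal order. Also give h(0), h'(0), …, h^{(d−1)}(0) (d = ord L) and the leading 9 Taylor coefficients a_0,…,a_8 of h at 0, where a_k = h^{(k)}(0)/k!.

f: a_k = -1, -4, -8, -32/3, -32/3, -128/15, -256/45, -1024/315, -512/315, …
g: a_k = 2, 2, 4, 6, 10, 16, 26, 42, 68, …
h₀=f+g: left-lcm gives L₀, ord ≤ 2.
L = (8·x + 72·x^2 + 32·x^3) + (12 - 38·x - 22·x^2 + 32·x^3 + 16·x^4)·Dx + (-3 + 9·x + x^2 - 10·x^3 - 4·x^4)·Dx^2  (order 2).
h: a_k = 1, -2, -4, -14/3, -2/3, 112/15, 914/45, 12206/315, 20908/315, …
ICs: h(0) = 1, h′(0) = -2.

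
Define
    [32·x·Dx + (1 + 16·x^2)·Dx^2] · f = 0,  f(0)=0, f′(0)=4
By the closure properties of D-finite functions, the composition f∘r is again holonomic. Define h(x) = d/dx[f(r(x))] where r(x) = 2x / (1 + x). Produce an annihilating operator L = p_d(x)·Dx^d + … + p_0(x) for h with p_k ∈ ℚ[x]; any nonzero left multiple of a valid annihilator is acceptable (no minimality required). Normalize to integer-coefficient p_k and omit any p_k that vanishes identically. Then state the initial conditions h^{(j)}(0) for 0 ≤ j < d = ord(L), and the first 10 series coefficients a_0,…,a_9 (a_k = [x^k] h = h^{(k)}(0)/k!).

L = (2 + 130·x) + (1 + 2·x + 65·x^2)·Dx  (order 1).
h: a_k = 8, -16, -488, 2016, 27688, -186416, -1426888, 14970816, 62806088, -1098715216, …
ICs: h(0) = 8.

f: a_k = 0, 4, 0, -64/3, 0, 1024/5, 0, -16384/7, 0, 262144/9, …
h₀=f(r): pull back L_f along r ⇒ L₀.
Derive L from L₀ (diff closure).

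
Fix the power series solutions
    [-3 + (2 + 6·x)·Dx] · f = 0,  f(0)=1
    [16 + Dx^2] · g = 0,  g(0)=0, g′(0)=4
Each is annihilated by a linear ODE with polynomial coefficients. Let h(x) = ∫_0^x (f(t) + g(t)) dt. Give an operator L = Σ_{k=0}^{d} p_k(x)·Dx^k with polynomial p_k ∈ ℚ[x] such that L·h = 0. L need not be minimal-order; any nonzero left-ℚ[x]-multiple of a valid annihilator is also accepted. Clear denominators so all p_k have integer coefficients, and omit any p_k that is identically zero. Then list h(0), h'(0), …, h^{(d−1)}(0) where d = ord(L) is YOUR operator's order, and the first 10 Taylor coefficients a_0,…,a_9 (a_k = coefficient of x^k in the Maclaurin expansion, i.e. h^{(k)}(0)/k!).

L = (-4368 - 18432·x - 27648·x^2)·Dx + (1760 + 17568·x + 55296·x^2 + 55296·x^3)·Dx^2 + (-273 - 1152·x - 1728·x^2)·Dx^3 + (110 + 1098·x + 3456·x^2 + 3456·x^3)·Dx^4  (order 4).
h: a_k = 0, 1, 11/4, -3/8, -431/192, -81/128, 58283/23040, -2187/1024, 20636713/5160960, -312741/32768, …
ICs: h(0) = 0, h′(0) = 1, h′′(0) = 11/2, h′′′(0) = -9/4.

f: a_k = 1, 3/2, -9/8, 27/16, -405/128, 1701/256, -15309/1024, 72171/2048, -2814669/32768, 14073345/65536, …
g: a_k = 0, 4, 0, -32/3, 0, 128/15, 0, -1024/315, 0, 2048/2835, …
Weyl lclm of L_f,L_g ⇒ L₀ (ord ≤ 3).
h=∫₀ˣh₀: take L = L₀·Dx.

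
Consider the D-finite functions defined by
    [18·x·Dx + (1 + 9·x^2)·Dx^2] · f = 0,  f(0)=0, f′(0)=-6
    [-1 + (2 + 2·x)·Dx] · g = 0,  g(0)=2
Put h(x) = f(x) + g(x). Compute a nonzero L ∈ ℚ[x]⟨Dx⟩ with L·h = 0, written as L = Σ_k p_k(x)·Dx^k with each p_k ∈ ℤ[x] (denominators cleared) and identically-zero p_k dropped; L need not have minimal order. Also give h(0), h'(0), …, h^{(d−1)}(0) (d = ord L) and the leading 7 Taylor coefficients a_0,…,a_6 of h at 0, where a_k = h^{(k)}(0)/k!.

f: a_k = 0, -6, 0, 18, 0, -486/5, 0, …
g: a_k = 2, 1, -1/4, 1/8, -5/64, 7/128, -21/512, …
h₀=f+g: left-lcm gives L₀, ord ≤ 3.
L = (-36 - 90·x + 972·x^2 + 486·x^3)·Dx + (-75 - 144·x + 1818·x^2 + 3888·x^3 + 1701·x^4)·Dx^2 + (-2 + 70·x + 108·x^2 + 684·x^3 + 1134·x^4 + 486·x^5)·Dx^3  (order 3).
h: a_k = 2, -5, -1/4, 145/8, -5/64, -62173/640, -21/512, …
ICs: h(0) = 2, h′(0) = -5, h′′(0) = -1/2.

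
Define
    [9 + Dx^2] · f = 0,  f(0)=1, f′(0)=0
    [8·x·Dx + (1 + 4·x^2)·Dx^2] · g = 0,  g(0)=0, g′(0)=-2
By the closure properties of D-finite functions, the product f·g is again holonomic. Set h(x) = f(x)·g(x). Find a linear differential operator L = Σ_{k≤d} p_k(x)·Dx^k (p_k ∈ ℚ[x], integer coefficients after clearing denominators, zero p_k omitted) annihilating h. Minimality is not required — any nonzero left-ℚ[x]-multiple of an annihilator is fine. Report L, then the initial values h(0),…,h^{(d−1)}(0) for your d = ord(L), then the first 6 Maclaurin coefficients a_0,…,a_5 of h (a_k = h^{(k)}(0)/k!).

f: a_k = 1, 0, -9/2, 0, 27/8, 0, …
g: a_k = 0, -2, 0, 8/3, 0, -32/5, …
h₀=f·g: eliminate ⇒ L₀, order ≤ 2·2.
L = (2925 + 31536·x^2 + 95904·x^4 + 186624·x^6 + 186624·x^8) + (2448·x + 20160·x^3 + 62208·x^5 + 82944·x^7)·Dx + (442 + 5088·x^2 + 19008·x^4 + 41472·x^6 + 41472·x^8)·Dx^2 + (272·x + 2240·x^3 + 6912·x^5 + 9216·x^7)·Dx^3 + (13 + 176·x^2 + 928·x^4 + 2304·x^6 + 2304·x^8)·Dx^4  (order 4).
h: a_k = 0, -2, 0, 35/3, 0, -503/20, …
ICs: h(0) = 0, h′(0) = -2, h′′(0) = 0, h′′′(0) = 70.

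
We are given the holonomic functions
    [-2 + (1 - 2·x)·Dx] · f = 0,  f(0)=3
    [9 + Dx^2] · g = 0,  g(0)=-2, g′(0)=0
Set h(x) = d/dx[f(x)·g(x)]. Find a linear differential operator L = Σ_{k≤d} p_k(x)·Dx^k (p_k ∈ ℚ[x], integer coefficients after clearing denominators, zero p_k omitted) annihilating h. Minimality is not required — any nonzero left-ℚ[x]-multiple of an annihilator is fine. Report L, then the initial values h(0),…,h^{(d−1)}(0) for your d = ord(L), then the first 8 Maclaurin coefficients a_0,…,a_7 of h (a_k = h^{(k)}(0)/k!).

f: a_k = 3, 6, 12, 24, 48, 96, 192, 384, …
g: a_k = -2, 0, 9, 0, -27/4, 0, 81/40, 0, …
Sym-product of L_f,L_g gives L₀ (≤ ord 2).
h=h₀': d/dx-closure on L₀ ⇒ L.
L = (1 - 36·x + 36·x^2) + (-4 + 8·x)·Dx + (1 - 4·x + 4·x^2)·Dx^2  (order 2).
h: a_k = -12, 6, 18, -33, -165/2, -3231/20, -7539/20, -48687/56, …
ICs: h(0) = -12, h′(0) = 6.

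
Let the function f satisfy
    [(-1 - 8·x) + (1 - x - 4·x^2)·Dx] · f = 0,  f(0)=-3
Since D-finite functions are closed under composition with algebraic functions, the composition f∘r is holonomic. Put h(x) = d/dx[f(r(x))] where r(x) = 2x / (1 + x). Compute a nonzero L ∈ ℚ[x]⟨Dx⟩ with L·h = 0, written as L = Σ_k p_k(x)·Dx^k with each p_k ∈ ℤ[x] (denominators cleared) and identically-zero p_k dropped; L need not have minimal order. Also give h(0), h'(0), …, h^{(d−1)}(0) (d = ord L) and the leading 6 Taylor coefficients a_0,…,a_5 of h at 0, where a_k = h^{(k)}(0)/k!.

L = (18 + 102·x + 918·x^2 + 578·x^3) + (-1 - 18·x + 306·x^3 + 289·x^4)·Dx  (order 1).
h: a_k = -6, -108, -306, -3672, -8670, -93636, …
ICs: h(0) = -6.

f: a_k = -3, -3, -15, -27, -87, -195, …
Substitute x→r, Dx→(1/r')Dx; clear ⇒ L₀.
Derive L from L₀ (diff closure).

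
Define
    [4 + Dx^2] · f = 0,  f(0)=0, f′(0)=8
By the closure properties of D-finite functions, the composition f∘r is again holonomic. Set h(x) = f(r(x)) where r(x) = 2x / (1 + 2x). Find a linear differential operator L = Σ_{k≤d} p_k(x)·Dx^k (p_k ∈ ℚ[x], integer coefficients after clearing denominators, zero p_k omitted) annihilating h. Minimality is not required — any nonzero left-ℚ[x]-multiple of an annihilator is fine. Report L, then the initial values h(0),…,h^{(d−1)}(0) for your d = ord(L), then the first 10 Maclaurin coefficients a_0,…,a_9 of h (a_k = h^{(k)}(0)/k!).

L = 16 + (4 + 24·x + 48·x^2 + 32·x^3)·Dx + (1 + 8·x + 24·x^2 + 32·x^3 + 16·x^4)·Dx^2  (order 2).
h: a_k = 0, 16, -32, 64/3, 128, -11008/15, 2560, -2262016/315, 776192/45, -100888576/2835, …
ICs: h(0) = 0, h′(0) = 16.

f: a_k = 0, 8, 0, -16/3, 0, 16/15, 0, -32/315, 0, 16/2835, …
Change of var in L_f (x↦r) gives L₀.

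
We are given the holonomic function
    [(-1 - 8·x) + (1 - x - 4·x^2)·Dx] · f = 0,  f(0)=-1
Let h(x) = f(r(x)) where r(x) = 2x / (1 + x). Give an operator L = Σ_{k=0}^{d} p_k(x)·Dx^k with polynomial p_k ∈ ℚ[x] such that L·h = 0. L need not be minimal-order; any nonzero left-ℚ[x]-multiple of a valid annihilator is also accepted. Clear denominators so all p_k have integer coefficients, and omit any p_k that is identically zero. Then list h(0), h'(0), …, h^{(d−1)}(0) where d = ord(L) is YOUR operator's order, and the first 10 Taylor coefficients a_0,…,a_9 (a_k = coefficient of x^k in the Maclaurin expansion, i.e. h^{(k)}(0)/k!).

f: a_k = -1, -1, -5, -9, -29, -65, -181, -441, -1165, -2929, …
f∘r: x↦r, Dx↦Dx/r' in L_f ⇒ L₀.
L = (2 + 34·x) + (-1 - x + 17·x^2 + 17·x^3)·Dx  (order 1).
h: a_k = -1, -2, -18, -34, -306, -578, -5202, -9826, -88434, -167042, …
ICs: h(0) = -1.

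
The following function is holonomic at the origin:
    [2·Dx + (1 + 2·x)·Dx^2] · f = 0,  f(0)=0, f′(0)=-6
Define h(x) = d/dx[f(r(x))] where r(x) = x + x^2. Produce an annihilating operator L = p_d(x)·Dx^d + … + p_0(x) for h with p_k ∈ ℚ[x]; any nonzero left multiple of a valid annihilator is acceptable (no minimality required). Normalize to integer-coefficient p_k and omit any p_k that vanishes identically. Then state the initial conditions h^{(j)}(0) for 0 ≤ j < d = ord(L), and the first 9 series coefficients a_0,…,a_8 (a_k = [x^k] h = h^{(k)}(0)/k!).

f: a_k = 0, -6, 6, -8, 12, -96/5, 32, -384/7, 96, …
L₀ from L_f via x↦r, Dx↦r'^{-1}Dx.
Derive L from L₀ (diff closure).
L = (4·x + 4·x^2) + (1 + 4·x + 6·x^2 + 4·x^3)·Dx  (order 1).
h: a_k = -6, 0, 12, -24, 24, 0, -48, 96, -96, …
ICs: h(0) = -6.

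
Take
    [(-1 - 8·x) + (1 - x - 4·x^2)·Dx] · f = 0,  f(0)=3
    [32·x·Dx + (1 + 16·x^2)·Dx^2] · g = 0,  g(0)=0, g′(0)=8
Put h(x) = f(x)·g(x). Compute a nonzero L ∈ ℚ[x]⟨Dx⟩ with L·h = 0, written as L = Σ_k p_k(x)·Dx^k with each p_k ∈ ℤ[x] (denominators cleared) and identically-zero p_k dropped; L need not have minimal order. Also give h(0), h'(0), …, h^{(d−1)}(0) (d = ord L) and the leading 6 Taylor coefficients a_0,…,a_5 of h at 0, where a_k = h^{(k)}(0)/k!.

L = (8 + 32·x + 384·x^2) + (2 - 16·x + 64·x^2 + 384·x^3)·Dx + (-1 + x - 12·x^2 + 16·x^3 + 64·x^4)·Dx^2  (order 2).
h: a_k = 0, 24, 24, -8, 88, 6424/5, …
ICs: h(0) = 0, h′(0) = 24.

f: a_k = 3, 3, 15, 27, 87, 195, …
g: a_k = 0, 8, 0, -128/3, 0, 2048/5, …
Sym-product of L_f,L_g gives L₀ (≤ ord 2).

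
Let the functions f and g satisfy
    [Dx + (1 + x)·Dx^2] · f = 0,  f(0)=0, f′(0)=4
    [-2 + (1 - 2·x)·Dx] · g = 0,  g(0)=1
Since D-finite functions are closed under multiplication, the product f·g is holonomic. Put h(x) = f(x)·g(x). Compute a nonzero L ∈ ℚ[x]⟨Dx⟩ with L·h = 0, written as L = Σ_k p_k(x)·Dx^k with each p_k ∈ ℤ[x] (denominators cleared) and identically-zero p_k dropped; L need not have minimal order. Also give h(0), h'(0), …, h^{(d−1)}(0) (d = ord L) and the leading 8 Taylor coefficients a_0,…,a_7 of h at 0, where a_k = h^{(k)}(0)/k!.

L = 2 + (3 + 6·x)·Dx + (-1 + x + 2·x^2)·Dx^2  (order 2).
h: a_k = 0, 4, 6, 40/3, 77/3, 782/15, 518/5, 7272/35, …
ICs: h(0) = 0, h′(0) = 4.

f: a_k = 0, 4, -2, 4/3, -1, 4/5, -2/3, 4/7, …
g: a_k = 1, 2, 4, 8, 16, 32, 64, 128, …
Sym-product of L_f,L_g gives L₀ (≤ ord 2).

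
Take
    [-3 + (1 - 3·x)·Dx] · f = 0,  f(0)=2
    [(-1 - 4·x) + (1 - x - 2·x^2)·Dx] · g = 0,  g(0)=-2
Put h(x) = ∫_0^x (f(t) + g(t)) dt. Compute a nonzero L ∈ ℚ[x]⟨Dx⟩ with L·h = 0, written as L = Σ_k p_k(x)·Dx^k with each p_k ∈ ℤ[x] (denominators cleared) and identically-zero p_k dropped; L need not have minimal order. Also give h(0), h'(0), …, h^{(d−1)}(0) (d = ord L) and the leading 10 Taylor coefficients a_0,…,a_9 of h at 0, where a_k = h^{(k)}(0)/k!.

L = (-36·x + 36·x^2 - 36·x^3)·Dx + (6 - 6·x - 30·x^2 + 54·x^3 - 72·x^4)·Dx^2 + (-1 + 6·x - 12·x^2 + 8·x^3 + 9·x^4 - 18·x^5)·Dx^3  (order 3).
h: a_k = 0, 0, 2, 4, 11, 28, 74, 196, 1051/2, 1420, …
ICs: h(0) = 0, h′(0) = 0, h′′(0) = 4.

f: a_k = 2, 6, 18, 54, 162, 486, 1458, 4374, 13122, 39366, …
g: a_k = -2, -2, -6, -10, -22, -42, -86, -170, -342, -682, …
Sum ⇒ L₀ = lclm(L_f,L_g) in ℚ(x)⟨Dx⟩.
Integrate: L := L₀·Dx.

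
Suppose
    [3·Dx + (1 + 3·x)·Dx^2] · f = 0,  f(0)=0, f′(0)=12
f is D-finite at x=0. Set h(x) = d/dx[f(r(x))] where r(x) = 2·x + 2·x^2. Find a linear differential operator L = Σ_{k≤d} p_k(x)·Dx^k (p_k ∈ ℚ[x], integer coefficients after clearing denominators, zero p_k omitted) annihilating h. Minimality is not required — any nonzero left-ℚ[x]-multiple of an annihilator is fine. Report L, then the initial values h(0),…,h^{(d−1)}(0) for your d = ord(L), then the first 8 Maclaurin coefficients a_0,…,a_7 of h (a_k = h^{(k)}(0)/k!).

f: a_k = 0, 12, -18, 36, -81, 972/5, -486, 8748/7, …
L₀ from L_f via x↦r, Dx↦r'^{-1}Dx.
Derive L from L₀ (diff closure).
L = (4 + 12·x + 12·x^2) + (1 + 8·x + 18·x^2 + 12·x^3)·Dx  (order 1).
h: a_k = 24, -96, 432, -2016, 9504, -44928, 212544, -1005696, …
ICs: h(0) = 24.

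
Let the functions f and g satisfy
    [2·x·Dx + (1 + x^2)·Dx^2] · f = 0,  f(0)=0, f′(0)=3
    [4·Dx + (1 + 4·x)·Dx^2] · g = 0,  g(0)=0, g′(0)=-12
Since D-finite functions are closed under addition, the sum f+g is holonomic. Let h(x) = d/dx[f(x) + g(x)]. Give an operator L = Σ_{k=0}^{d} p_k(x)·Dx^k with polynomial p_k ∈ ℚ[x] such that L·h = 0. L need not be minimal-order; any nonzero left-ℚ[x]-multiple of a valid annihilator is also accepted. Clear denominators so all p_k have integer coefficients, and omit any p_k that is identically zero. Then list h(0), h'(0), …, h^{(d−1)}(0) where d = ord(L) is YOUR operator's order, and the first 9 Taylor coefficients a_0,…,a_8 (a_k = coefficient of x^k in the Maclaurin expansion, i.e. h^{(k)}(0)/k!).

f: a_k = 0, 3, 0, -1, 0, 3/5, 0, -3/7, 0, …
g: a_k = 0, -12, 24, -64, 192, -3072/5, 2048, -49152/7, 24576, …
Weyl lclm of L_f,L_g ⇒ L₀ (ord ≤ 4).
Derive L from L₀ (diff closure).
L = (-4 - 48·x + 12·x^2 + 16·x^3) + (-17 - 8·x - 45·x^2 + 24·x^3 + 32·x^4)·Dx + (-2 - 7·x + 4·x^2 + x^3 + 6·x^4 + 8·x^5)·Dx^2  (order 2).
h: a_k = -9, 48, -195, 768, -3069, 12288, -49155, 196608, -786429, …
ICs: h(0) = -9, h′(0) = 48.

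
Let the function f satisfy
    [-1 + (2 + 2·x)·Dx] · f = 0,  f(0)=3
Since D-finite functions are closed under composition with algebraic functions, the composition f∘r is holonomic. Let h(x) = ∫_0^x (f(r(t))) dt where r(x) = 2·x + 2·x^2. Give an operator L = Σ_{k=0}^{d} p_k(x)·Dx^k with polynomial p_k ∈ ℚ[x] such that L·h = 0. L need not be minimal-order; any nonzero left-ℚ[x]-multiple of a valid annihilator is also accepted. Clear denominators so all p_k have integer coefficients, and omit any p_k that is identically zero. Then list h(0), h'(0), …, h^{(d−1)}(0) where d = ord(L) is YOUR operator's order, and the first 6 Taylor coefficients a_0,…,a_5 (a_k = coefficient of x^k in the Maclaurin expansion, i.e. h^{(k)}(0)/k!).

L = (-1 - 2·x)·Dx + (1 + 2·x + 2·x^2)·Dx^2  (order 2).
h: a_k = 0, 3, 3/2, 1/2, -3/8, 9/40, …
ICs: h(0) = 0, h′(0) = 3.

f: a_k = 3, 3/2, -3/8, 3/16, -15/128, 21/256, …
f∘r: x↦r, Dx↦Dx/r' in L_f ⇒ L₀.
h=∫h₀ ⇒ L = L₀·Dx.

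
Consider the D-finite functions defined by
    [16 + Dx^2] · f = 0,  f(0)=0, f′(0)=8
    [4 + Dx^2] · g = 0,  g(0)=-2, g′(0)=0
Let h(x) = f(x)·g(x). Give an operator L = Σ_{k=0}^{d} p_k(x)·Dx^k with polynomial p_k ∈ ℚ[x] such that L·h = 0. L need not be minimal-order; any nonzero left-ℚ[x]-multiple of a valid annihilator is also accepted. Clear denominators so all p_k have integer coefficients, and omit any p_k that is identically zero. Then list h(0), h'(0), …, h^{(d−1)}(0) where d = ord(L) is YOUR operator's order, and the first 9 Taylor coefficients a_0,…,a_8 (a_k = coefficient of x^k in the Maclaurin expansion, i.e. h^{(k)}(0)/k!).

L = 144 + 40·Dx^2 + Dx^4  (order 4).
h: a_k = 0, -16, 0, 224/3, 0, -1952/15, 0, 35008/315, 0, …
ICs: h(0) = 0, h′(0) = -16, h′′(0) = 0, h′′′(0) = 448.

f: a_k = 0, 8, 0, -64/3, 0, 256/15, 0, -2048/315, 0, …
g: a_k = -2, 0, 4, 0, -4/3, 0, 8/45, 0, -4/315, …
h₀=f·g: eliminate ⇒ L₀, order ≤ 2·2.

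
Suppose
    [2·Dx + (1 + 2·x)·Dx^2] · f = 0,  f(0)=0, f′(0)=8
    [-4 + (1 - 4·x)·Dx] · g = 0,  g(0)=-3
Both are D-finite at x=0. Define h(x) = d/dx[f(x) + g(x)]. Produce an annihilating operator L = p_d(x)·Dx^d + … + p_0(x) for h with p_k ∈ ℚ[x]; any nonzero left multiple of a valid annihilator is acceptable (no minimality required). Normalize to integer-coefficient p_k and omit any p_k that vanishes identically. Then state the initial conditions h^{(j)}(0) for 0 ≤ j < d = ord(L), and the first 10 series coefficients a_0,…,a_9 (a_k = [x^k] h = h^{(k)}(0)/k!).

L = (-128 - 64·x) + (-44 - 224·x - 128·x^2)·Dx + (5 - 6·x - 48·x^2 - 32·x^3)·Dx^2  (order 2).
h: a_k = -4, -112, -544, -3136, -15232, -73984, -343552, -1573888, -7075840, -31461376, …
ICs: h(0) = -4, h′(0) = -112.

f: a_k = 0, 8, -8, 32/3, -16, 128/5, -128/3, 512/7, -128, 2048/9, …
g: a_k = -3, -12, -48, -192, -768, -3072, -12288, -49152, -196608, -786432, …
L₀ := lclm(L_f,L_g); ord L₀ ≤ 2+1.
h₀' ⇒ L via d/dx closure of L₀.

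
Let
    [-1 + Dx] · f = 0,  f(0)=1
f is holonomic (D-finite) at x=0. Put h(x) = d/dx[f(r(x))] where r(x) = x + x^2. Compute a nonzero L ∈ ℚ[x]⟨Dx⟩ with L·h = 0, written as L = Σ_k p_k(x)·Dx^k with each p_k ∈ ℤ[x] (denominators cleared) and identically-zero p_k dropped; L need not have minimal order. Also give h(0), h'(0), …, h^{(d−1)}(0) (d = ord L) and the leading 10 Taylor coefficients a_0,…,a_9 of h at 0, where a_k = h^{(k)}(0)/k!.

L = (3 + 4·x + 4·x^2) + (-1 - 2·x)·Dx  (order 1).
h: a_k = 1, 3, 7/2, 25/6, 27/8, 331/120, 1303/720, 1979/1680, 5357/8064, 19093/51840, …
ICs: h(0) = 1.

f: a_k = 1, 1, 1/2, 1/6, 1/24, 1/120, 1/720, 1/5040, 1/40320, 1/362880, …
f∘r: x↦r, Dx↦Dx/r' in L_f ⇒ L₀.
Derive L from L₀ (diff closure).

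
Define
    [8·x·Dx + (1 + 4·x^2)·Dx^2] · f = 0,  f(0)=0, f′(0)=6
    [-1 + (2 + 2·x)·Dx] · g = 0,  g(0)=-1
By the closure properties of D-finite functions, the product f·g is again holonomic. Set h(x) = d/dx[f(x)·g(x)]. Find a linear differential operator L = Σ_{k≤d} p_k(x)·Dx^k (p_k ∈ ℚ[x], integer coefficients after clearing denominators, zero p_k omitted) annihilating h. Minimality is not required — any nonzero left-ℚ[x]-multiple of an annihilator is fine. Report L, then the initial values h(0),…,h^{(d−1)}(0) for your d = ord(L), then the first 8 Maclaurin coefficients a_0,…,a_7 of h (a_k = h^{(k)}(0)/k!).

L = (29 + 160·x - 280·x^2 - 384·x^3 - 48·x^4) + (76 + 300·x - 288·x^2 - 1664·x^3 - 1344·x^4 - 192·x^5)·Dx + (12 - 40·x - 84·x^2 - 256·x^3 - 544·x^4 - 384·x^5 - 64·x^6)·Dx^2  (order 2).
h: a_k = -6, -6, 105/4, 29/2, -6389/64, -17787/320, 1022653/2560, 944407/4480, …
ICs: h(0) = -6, h′(0) = -6.

f: a_k = 0, 6, 0, -8, 0, 96/5, 0, -384/7, …
g: a_k = -1, -1/2, 1/8, -1/16, 5/128, -7/256, 21/1024, -33/2048, …
f·g: L₀ = L_f ⊗_s L_g, ord ≤ 2·1.
Differentiate: ansatz ord ≤ ord L₀ ⇒ L.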